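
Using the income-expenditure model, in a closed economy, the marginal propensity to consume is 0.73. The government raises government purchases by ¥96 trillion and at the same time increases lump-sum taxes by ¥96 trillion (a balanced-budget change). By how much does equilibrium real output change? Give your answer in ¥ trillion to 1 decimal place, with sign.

Expenditure multiplier = 1/(1 − MPC) = 1/(1 − 0.73) = 1/0.27 ≈ 3.704.
ΔG contributes k·ΔG = (+¥96 trillion) / 0.27 ≈ +¥355.6 trillion.
ΔT of +¥96 trillion changes first-round spending by −c·ΔT = −¥70.08 trillion, contributing k·(−c·ΔT) = (−¥70.08 trillion) / 0.27 ≈ −¥259.6 trillion.
With ΔG = ΔT and no other leakages, the balanced-budget multiplier is 1, so ΔY = ΔG = +¥96 trillion.

+¥96.0 trillion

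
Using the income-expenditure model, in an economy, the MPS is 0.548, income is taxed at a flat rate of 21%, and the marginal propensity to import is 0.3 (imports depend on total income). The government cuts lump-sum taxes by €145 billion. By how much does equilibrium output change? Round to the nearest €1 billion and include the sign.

MPC = 1 − MPS = 1 − 0.548 = 0.452.
A lump-sum tax change of −€145 billion shifts disposable income by +€145 billion; first-round consumption changes by −c × ΔT = −0.452 × (−€145 billion) = +€65.54 billion.
Expenditure multiplier = 1/(1 − c(1−t) + m) = 1/(1 − 0.452×0.79 + 0.3) = 1/0.94292 ≈ 1.061.
The tax multiplier is −c × k ≈ −0.479, so ΔY = k × (−c·ΔT) = (+€65.54 billion) / 0.94292 ≈ +€70 billion.

+€70 billion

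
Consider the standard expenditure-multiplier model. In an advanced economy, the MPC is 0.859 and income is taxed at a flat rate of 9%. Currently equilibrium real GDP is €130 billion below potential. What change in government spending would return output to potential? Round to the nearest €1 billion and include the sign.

+€28 billion

Spending multiplier = 1/(1 − c(1−t)) = 1/(1 − 0.859×0.91) = 1/0.21831 ≈ 4.581.
Need ΔY = +€130 billion, so ΔG = ΔY/k = (+€130 billion) × 0.21831 ≈ +€28 billion.
The government should increase government spending by €28 billion.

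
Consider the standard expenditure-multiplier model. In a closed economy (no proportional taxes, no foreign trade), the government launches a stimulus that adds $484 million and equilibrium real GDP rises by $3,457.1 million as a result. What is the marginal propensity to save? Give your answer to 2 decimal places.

0.14

Implied spending multiplier k = ΔY/ΔG = 3,457.1/484 ≈ 7.1428.
Since k = 1/(1 − MPC), MPC = 1 − 1/k = 1 − ΔG/ΔY = 1 − 484/3,457.1 ≈ 0.86.
MPS = 1 − MPC = 0.14.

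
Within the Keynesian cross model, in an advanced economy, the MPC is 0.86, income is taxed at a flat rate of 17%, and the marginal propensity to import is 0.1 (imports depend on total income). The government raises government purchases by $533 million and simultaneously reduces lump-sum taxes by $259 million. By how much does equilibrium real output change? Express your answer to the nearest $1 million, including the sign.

Expenditure multiplier = 1/(1 − c(1−t) + m) = 1/(1 − 0.86×0.83 + 0.1) = 1/0.3862 ≈ 2.589.
ΔG contributes k·ΔG = (+$533 million) / 0.3862 ≈ +$1,380.1 million.
ΔT of −$259 million changes first-round spending by −c·ΔT = +$222.74 million, contributing k·(−c·ΔT) = (+$222.74 million) / 0.3862 ≈ +$576.7 million.
Net ΔY = k(ΔG − c·ΔT) = (+$755.74 million) / 0.3862 ≈ +$1,957 million.

+$1,957 million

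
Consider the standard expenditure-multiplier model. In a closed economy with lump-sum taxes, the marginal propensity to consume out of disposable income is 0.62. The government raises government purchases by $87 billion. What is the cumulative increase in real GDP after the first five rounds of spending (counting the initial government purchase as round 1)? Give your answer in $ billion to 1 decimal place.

Round 1 adds ΔG = $87 billion; each later round is MPC = 0.62 times the previous.
After 5 rounds: 87 + 53.94 + 33.4428 + 20.734536 + 12.85541232 = ΔG·(1 − c^5)/(1 − c) = 87 × (1 − 0.0916132832)/0.38 ≈ $208 billion.

$208.0 billion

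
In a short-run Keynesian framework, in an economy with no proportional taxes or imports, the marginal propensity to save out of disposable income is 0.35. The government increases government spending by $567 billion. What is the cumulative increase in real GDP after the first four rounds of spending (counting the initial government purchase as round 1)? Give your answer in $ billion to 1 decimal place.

$1,330.8 billion

MPC = 1 − MPS = 1 − 0.35 = 0.65.
Round 1 adds ΔG = $567 billion; each later round is MPC = 0.65 times the previous.
After 4 rounds: 567 + 368.55 + 239.5575 + 155.712375 = ΔG·(1 − c^4)/(1 − c) = 567 × (1 − 0.17850625)/0.35 ≈ $1,330.8 billion.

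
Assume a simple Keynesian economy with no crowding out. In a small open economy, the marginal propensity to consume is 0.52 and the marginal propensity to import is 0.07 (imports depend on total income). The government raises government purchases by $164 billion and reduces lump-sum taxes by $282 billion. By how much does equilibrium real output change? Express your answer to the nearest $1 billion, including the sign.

+$565 billion

Expenditure multiplier = 1/(1 − c + m) = 1/(1 − 0.52 + 0.07) = 1/0.55 ≈ 1.818.
ΔG contributes k·ΔG = (+$164 billion) / 0.55 ≈ +$298.2 billion.
ΔT of −$282 billion changes first-round spending by −c·ΔT = +$146.64 billion, contributing k·(−c·ΔT) = (+$146.64 billion) / 0.55 ≈ +$266.6 billion.
Net ΔY = k(ΔG − c·ΔT) = (+$310.64 billion) / 0.55 ≈ +$565 billion.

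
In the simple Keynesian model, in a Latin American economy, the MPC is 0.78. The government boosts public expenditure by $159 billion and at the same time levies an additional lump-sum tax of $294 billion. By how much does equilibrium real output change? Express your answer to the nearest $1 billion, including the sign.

Expenditure multiplier = 1/(1 − MPC) = 1/(1 − 0.78) = 1/0.22 ≈ 4.545.
ΔG contributes k·ΔG = (+$159 billion) / 0.22 ≈ +$722.7 billion.
ΔT of +$294 billion changes first-round spending by −c·ΔT = −$229.32 billion, contributing k·(−c·ΔT) = (−$229.32 billion) / 0.22 ≈ −$1,042.4 billion.
Net ΔY = k(ΔG − c·ΔT) = (−$70.32 billion) / 0.22 ≈ −$320 billion.

−$320 billion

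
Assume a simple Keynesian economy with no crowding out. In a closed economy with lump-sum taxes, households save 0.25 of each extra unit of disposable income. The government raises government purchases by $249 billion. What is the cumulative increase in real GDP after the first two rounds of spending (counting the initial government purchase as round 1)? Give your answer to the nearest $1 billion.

MPC = 1 − MPS = 1 − 0.25 = 0.75.
Round 1 adds ΔG = $249 billion; each later round is MPC = 0.75 times the previous.
After 2 rounds: 249 + 186.75 = ΔG·(1 − c^2)/(1 − c) = 249 × (1 − 0.5625)/0.25 ≈ $436 billion.

$436 billion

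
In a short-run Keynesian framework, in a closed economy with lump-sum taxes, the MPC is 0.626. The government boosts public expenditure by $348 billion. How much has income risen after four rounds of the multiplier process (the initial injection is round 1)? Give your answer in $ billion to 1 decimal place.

$787.6 billion

Round 1 adds ΔG = $348 billion; each later round is MPC = 0.626 times the previous.
After 4 rounds: 348 + 217.848 + 136.372848 + 85.369402848 = ΔG·(1 − c^4)/(1 − c) = 348 × (1 − 0.153566799376)/0.374 ≈ $787.6 billion.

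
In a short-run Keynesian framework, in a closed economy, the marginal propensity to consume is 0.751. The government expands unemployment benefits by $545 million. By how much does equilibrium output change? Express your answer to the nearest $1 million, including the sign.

The transfer change shifts disposable income by +$545 million, so first-round consumption changes by c·ΔTR = 0.751 × (+$545 million) = +$409.295 million.
Expenditure multiplier = 1/(1 − MPC) = 1/(1 − 0.751) = 1/0.249 ≈ 4.016.
The transfer multiplier is c × k ≈ 3.016, so ΔY = k × (c·ΔTR) = (+$409.295 million) / 0.249 ≈ +$1,644 million.

+$1,644 million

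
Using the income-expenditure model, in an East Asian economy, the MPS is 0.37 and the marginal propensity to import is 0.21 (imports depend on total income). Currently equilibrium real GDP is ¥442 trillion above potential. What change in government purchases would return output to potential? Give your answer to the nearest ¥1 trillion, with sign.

−¥256 trillion

MPC = 1 − MPS = 1 − 0.37 = 0.63.
Spending multiplier = 1/(1 − c + m) = 1/(1 − 0.63 + 0.21) = 1/0.58 ≈ 1.724.
Need ΔY = −¥442 trillion, so ΔG = ΔY/k = (−¥442 trillion) × 0.58 ≈ −¥256 trillion.
The government should cut government purchases by ¥256 trillion.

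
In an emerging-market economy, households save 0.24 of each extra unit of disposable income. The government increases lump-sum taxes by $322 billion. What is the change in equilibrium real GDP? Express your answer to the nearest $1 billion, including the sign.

MPC = 1 − MPS = 1 − 0.24 = 0.76.
A lump-sum tax change of +$322 billion shifts disposable income by −$322 billion; first-round consumption changes by −c × ΔT = −0.76 × (+$322 billion) = −$244.72 billion.
Expenditure multiplier = 1/(1 − MPC) = 1/(1 − 0.76) = 1/0.24 ≈ 4.167.
The tax multiplier is −c × k ≈ −3.167, so ΔY = k × (−c·ΔT) = (−$244.72 billion) / 0.24 ≈ −$1,020 billion.

−$1,020 billion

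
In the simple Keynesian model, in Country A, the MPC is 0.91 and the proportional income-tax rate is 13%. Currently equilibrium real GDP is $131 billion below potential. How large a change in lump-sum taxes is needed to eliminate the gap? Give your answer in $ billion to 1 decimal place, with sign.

−$30.0 billion

Spending multiplier = 1/(1 − c(1−t)) = 1/(1 − 0.91×0.87) = 1/0.2083 ≈ 4.801.
Tax multiplier = −c·k = −0.91/0.2083 ≈ −4.369. Need ΔY = +$131 billion, so ΔT = ΔY/(−c·k) = −(+$131 billion) × 0.2083 / 0.91 ≈ −$30 billion.
The government should cut lump-sum taxes by $30 billion.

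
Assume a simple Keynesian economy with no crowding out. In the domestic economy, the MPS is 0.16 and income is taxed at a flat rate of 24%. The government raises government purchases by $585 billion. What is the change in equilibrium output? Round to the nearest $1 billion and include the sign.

+$1,618 billion

MPC = 1 − MPS = 1 − 0.16 = 0.84.
Government-spending multiplier = 1/(1 − c(1−t)) = 1/(1 − 0.84×0.76) = 1/0.3616 ≈ 2.765.
ΔY = k × ΔG = (+$585 billion) / 0.3616 ≈ +$1,618 billion.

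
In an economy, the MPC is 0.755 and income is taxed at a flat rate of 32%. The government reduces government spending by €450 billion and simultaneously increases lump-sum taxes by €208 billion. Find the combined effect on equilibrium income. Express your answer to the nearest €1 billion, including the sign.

Expenditure multiplier = 1/(1 − c(1−t)) = 1/(1 − 0.755×0.68) = 1/0.4866 ≈ 2.055.
ΔG contributes k·ΔG = (−€450 billion) / 0.4866 ≈ −€924.8 billion.
ΔT of +€208 billion changes first-round spending by −c·ΔT = −€157.04 billion, contributing k·(−c·ΔT) = (−€157.04 billion) / 0.4866 ≈ −€322.7 billion.
Net ΔY = k(ΔG − c·ΔT) = (−€607.04 billion) / 0.4866 ≈ −€1,248 billion.

−€1,248 billion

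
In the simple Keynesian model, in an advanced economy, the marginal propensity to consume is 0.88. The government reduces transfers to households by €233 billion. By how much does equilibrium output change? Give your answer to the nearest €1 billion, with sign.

−€1,709 billion

The transfer change shifts disposable income by −€233 billion, so first-round consumption changes by c·ΔTR = 0.88 × (−€233 billion) = −€205.04 billion.
Expenditure multiplier = 1/(1 − MPC) = 1/(1 − 0.88) = 1/0.12 ≈ 8.333.
The transfer multiplier is c × k ≈ 7.333, so ΔY = k × (c·ΔTR) = (−€205.04 billion) / 0.12 ≈ −€1,709 billion.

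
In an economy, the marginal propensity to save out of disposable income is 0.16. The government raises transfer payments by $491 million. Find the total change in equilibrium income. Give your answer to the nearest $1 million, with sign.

MPC = 1 − MPS = 1 − 0.16 = 0.84.
The transfer change shifts disposable income by +$491 million, so first-round consumption changes by c·ΔTR = 0.84 × (+$491 million) = +$412.44 million.
Expenditure multiplier = 1/(1 − MPC) = 1/(1 − 0.84) = 1/0.16 = 6.25.
The transfer multiplier is c × k = 5.25, so ΔY = k × (c·ΔTR) = (+$412.44 million) / 0.16 ≈ +$2,578 million.

+$2,578 million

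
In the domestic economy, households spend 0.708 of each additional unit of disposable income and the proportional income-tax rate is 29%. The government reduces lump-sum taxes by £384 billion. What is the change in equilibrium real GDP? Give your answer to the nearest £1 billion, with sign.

A lump-sum tax change of −£384 billion shifts disposable income by +£384 billion; first-round consumption changes by −c × ΔT = −0.708 × (−£384 billion) = +£271.872 billion.
Expenditure multiplier = 1/(1 − c(1−t)) = 1/(1 − 0.708×0.71) = 1/0.49732 ≈ 2.011.
The tax multiplier is −c × k ≈ −1.424, so ΔY = k × (−c·ΔT) = (+£271.872 billion) / 0.49732 ≈ +£547 billion.

+£547 billion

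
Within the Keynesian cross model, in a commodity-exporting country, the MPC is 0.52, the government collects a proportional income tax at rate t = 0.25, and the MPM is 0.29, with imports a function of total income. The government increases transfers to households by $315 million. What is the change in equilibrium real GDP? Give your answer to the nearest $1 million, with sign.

The transfer change shifts disposable income by +$315 million, so first-round consumption changes by c·ΔTR = 0.52 × (+$315 million) = +$163.8 million.
Expenditure multiplier = 1/(1 − c(1−t) + m) = 1/(1 − 0.52×0.75 + 0.29) = 1/0.9 ≈ 1.111.
The transfer multiplier is c × k ≈ 0.578, so ΔY = k × (c·ΔTR) = (+$163.8 million) / 0.9 = +$182 million.

+$182 million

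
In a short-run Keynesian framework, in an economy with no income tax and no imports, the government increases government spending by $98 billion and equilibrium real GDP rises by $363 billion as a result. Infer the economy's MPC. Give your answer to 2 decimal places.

0.73

Implied spending multiplier k = ΔY/ΔG = 363/98 ≈ 3.7041.
Since k = 1/(1 − MPC), MPC = 1 − 1/k = 1 − ΔG/ΔY = 1 − 98/363 ≈ 0.73.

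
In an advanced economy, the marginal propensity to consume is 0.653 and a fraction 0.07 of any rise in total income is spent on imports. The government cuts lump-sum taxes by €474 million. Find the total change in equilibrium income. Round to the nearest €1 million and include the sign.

+€742 million

A lump-sum tax change of −€474 million shifts disposable income by +€474 million; first-round consumption changes by −c × ΔT = −0.653 × (−€474 million) = +€309.522 million.
Expenditure multiplier = 1/(1 − c + m) = 1/(1 − 0.653 + 0.07) = 1/0.417 ≈ 2.398.
The tax multiplier is −c × k ≈ −1.566, so ΔY = k × (−c·ΔT) = (+€309.522 million) / 0.417 ≈ +€742 million.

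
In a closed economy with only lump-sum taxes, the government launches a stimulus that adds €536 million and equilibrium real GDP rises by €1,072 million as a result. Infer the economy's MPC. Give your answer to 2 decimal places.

Implied spending multiplier k = ΔY/ΔG = 1,072/536 = 2.
Since k = 1/(1 − MPC), MPC = 1 − 1/k = 1 − ΔG/ΔY = 1 − 536/1,072 = 0.50.

0.50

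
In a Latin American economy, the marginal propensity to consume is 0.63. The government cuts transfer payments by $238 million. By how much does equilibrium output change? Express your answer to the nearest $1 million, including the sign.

−$405 million

The transfer change shifts disposable income by −$238 million, so first-round consumption changes by c·ΔTR = 0.63 × (−$238 million) = −$149.94 million.
Expenditure multiplier = 1/(1 − MPC) = 1/(1 − 0.63) = 1/0.37 ≈ 2.703.
The transfer multiplier is c × k ≈ 1.703, so ΔY = k × (c·ΔTR) = (−$149.94 million) / 0.37 ≈ −$405 million.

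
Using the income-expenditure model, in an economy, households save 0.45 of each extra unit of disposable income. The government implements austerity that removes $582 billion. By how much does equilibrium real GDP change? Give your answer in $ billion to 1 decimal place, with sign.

−$1,293.3 billion

MPC = 1 − MPS = 1 − 0.45 = 0.55.
Expenditure multiplier = 1/(1 − MPC) = 1/(1 − 0.55) = 1/0.45 ≈ 2.222.
ΔY = k × ΔG = (−$582 billion) / 0.45 ≈ −$1,293.3 billion.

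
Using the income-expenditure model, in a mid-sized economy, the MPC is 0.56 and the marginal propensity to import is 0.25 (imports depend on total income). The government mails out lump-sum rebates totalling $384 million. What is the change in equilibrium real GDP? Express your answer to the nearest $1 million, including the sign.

+$312 million

A lump-sum tax change of −$384 million shifts disposable income by +$384 million; first-round consumption changes by −c × ΔT = −0.56 × (−$384 million) = +$215.04 million.
Expenditure multiplier = 1/(1 − c + m) = 1/(1 − 0.56 + 0.25) = 1/0.69 ≈ 1.449.
The tax multiplier is −c × k ≈ −0.812, so ΔY = k × (−c·ΔT) = (+$215.04 million) / 0.69 ≈ +$312 million.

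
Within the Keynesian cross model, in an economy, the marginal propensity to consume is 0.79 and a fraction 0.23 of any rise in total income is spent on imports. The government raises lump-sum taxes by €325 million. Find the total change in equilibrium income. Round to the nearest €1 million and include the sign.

−€584 million

A lump-sum tax change of +€325 million shifts disposable income by −€325 million; first-round consumption changes by −c × ΔT = −0.79 × (+€325 million) = −€256.75 million.
Expenditure multiplier = 1/(1 − c + m) = 1/(1 − 0.79 + 0.23) = 1/0.44 ≈ 2.273.
The tax multiplier is −c × k ≈ −1.795, so ΔY = k × (−c·ΔT) = (−€256.75 million) / 0.44 ≈ −€584 million.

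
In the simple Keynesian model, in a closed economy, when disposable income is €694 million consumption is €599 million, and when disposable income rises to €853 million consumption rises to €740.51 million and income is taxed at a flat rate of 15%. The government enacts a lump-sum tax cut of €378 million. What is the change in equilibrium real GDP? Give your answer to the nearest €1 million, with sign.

+€1,382 million

MPC = ΔC/ΔYd = (740.51 − 599)/(853 − 694) = 141.51/159 = 0.89.
A lump-sum tax change of −€378 million shifts disposable income by +€378 million; first-round consumption changes by −c × ΔT = −0.89 × (−€378 million) = +€336.42 million.
Expenditure multiplier = 1/(1 − c(1−t)) = 1/(1 − 0.89×0.85) = 1/0.2435 ≈ 4.107.
The tax multiplier is −c × k ≈ −3.655, so ΔY = k × (−c·ΔT) = (+€336.42 million) / 0.2435 ≈ +€1,382 million.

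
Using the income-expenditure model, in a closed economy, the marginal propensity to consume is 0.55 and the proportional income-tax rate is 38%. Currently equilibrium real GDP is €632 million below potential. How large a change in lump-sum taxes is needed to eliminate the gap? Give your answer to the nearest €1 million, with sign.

−€757 million

Spending multiplier = 1/(1 − c(1−t)) = 1/(1 − 0.55×0.62) = 1/0.659 ≈ 1.517.
Tax multiplier = −c·k = −0.55/0.659 ≈ −0.835. Need ΔY = +€632 million, so ΔT = ΔY/(−c·k) = −(+€632 million) × 0.659 / 0.55 ≈ −€757 million.
The government should cut lump-sum taxes by €757 million.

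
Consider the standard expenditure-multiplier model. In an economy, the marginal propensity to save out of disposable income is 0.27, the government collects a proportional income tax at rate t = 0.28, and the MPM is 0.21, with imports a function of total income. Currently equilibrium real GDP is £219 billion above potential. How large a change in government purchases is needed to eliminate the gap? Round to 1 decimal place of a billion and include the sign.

−£149.9 billion

MPC = 1 − MPS = 1 − 0.27 = 0.73.
Spending multiplier = 1/(1 − c(1−t) + m) = 1/(1 − 0.73×0.72 + 0.21) = 1/0.6844 ≈ 1.461.
Need ΔY = −£219 billion, so ΔG = ΔY/k = (−£219 billion) × 0.6844 ≈ −£149.9 billion.
The government should cut government purchases by £149.9 billion.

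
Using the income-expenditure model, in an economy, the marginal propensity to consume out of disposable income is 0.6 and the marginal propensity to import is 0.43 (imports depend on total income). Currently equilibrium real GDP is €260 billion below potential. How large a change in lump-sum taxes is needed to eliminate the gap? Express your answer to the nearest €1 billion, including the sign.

Spending multiplier = 1/(1 − c + m) = 1/(1 − 0.6 + 0.43) = 1/0.83 ≈ 1.205.
Tax multiplier = −c·k = −0.6/0.83 ≈ −0.723. Need ΔY = +€260 billion, so ΔT = ΔY/(−c·k) = −(+€260 billion) × 0.83 / 0.6 ≈ −€360 billion.
The government should cut lump-sum taxes by €360 billion.

−€360 billion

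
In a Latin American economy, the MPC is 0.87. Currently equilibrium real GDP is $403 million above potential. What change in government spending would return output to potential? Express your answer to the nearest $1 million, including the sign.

−$52 million

Spending multiplier = 1/(1 − MPC) = 1/(1 − 0.87) = 1/0.13 ≈ 7.692.
Need ΔY = −$403 million, so ΔG = ΔY/k = (−$403 million) × 0.13 ≈ −$52 million.
The government should cut government spending by $52 million.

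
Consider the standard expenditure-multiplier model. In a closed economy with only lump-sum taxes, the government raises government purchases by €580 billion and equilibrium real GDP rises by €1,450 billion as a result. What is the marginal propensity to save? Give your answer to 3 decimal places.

Implied spending multiplier k = ΔY/ΔG = 1,450/580 = 2.5.
Since k = 1/(1 − MPC), MPC = 1 − 1/k = 1 − ΔG/ΔY = 1 − 580/1,450 = 0.600.
MPS = 1 − MPC = 0.400.

0.400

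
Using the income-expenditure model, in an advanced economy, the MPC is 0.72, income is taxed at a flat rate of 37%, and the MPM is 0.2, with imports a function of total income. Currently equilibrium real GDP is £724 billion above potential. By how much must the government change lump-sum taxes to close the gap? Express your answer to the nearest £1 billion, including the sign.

+£751 billion

Spending multiplier = 1/(1 − c(1−t) + m) = 1/(1 − 0.72×0.63 + 0.2) = 1/0.7464 ≈ 1.34.
Tax multiplier = −c·k = −0.72/0.7464 ≈ −0.965. Need ΔY = −£724 billion, so ΔT = ΔY/(−c·k) = −(−£724 billion) × 0.7464 / 0.72 ≈ +£751 billion.
The government should raise lump-sum taxes by £751 billion.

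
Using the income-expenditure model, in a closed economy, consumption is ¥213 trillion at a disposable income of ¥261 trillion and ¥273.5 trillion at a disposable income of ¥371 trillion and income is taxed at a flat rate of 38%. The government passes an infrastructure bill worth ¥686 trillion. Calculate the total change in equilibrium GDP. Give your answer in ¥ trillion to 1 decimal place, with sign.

+¥1,041.0 trillion

MPC = ΔC/ΔYd = (273.5 − 213)/(371 − 261) = 60.5/110 = 0.55.
Government-spending multiplier = 1/(1 − c(1−t)) = 1/(1 − 0.55×0.62) = 1/0.659 ≈ 1.517.
ΔY = k × ΔG = (+¥686 trillion) / 0.659 ≈ +¥1,041 trillion.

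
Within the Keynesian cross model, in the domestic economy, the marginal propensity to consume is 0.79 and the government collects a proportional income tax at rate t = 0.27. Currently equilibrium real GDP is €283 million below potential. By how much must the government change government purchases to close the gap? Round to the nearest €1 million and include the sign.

Spending multiplier = 1/(1 − c(1−t)) = 1/(1 − 0.79×0.73) = 1/0.4233 ≈ 2.362.
Need ΔY = +€283 million, so ΔG = ΔY/k = (+€283 million) × 0.4233 ≈ +€120 million.
The government should increase government purchases by €120 million.

+€120 million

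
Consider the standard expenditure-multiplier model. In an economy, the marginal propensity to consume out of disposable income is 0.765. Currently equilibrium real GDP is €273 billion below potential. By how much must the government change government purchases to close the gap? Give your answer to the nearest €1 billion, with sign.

Spending multiplier = 1/(1 − MPC) = 1/(1 − 0.765) = 1/0.235 ≈ 4.255.
Need ΔY = +€273 billion, so ΔG = ΔY/k = (+€273 billion) × 0.235 ≈ +€64 billion.
The government should increase government purchases by €64 billion.

+€64 billion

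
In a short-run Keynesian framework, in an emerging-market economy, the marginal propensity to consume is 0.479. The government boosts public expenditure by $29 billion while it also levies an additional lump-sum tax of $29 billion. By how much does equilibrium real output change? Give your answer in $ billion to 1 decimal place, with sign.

Expenditure multiplier = 1/(1 − MPC) = 1/(1 − 0.479) = 1/0.521 ≈ 1.919.
ΔG contributes k·ΔG = (+$29 billion) / 0.521 ≈ +$55.7 billion.
ΔT of +$29 billion changes first-round spending by −c·ΔT = −$13.891 billion, contributing k·(−c·ΔT) = (−$13.891 billion) / 0.521 ≈ −$26.7 billion.
With ΔG = ΔT and no other leakages, the balanced-budget multiplier is 1, so ΔY = ΔG = +$29 billion.

+$29.0 billion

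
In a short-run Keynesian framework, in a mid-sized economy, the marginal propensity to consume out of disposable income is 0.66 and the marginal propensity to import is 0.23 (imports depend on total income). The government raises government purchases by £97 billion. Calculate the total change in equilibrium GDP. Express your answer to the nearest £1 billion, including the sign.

Expenditure multiplier = 1/(1 − c + m) = 1/(1 − 0.66 + 0.23) = 1/0.57 ≈ 1.754.
ΔY = k × ΔG = (+£97 billion) / 0.57 ≈ +£170 billion.

+£170 billion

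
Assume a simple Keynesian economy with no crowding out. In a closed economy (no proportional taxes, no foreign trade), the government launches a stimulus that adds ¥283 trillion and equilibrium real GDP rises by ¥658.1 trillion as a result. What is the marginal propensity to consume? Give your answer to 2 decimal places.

Implied spending multiplier k = ΔY/ΔG = 658.1/283 ≈ 2.3254.
Since k = 1/(1 − MPC), MPC = 1 − 1/k = 1 − ΔG/ΔY = 1 − 283/658.1 ≈ 0.57.

0.57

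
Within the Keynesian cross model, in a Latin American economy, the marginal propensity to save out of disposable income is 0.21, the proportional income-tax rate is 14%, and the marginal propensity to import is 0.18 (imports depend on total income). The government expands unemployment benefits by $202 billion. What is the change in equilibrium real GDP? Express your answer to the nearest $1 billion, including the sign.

MPC = 1 − MPS = 1 − 0.21 = 0.79.
The transfer change shifts disposable income by +$202 billion, so first-round consumption changes by c·ΔTR = 0.79 × (+$202 billion) = +$159.58 billion.
Expenditure multiplier = 1/(1 − c(1−t) + m) = 1/(1 − 0.79×0.86 + 0.18) = 1/0.5006 ≈ 1.998.
The transfer multiplier is c × k ≈ 1.578, so ΔY = k × (c·ΔTR) = (+$159.58 billion) / 0.5006 ≈ +$319 billion.

+$319 billion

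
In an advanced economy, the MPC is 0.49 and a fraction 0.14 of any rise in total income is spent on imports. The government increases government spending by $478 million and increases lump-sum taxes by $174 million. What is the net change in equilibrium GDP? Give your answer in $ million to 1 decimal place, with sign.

Expenditure multiplier = 1/(1 − c + m) = 1/(1 − 0.49 + 0.14) = 1/0.65 ≈ 1.538.
ΔG contributes k·ΔG = (+$478 million) / 0.65 ≈ +$735.4 million.
ΔT of +$174 million changes first-round spending by −c·ΔT = −$85.26 million, contributing k·(−c·ΔT) = (−$85.26 million) / 0.65 ≈ −$131.2 million.
Net ΔY = k(ΔG − c·ΔT) = (+$392.74 million) / 0.65 ≈ +$604.2 million.

+$604.2 million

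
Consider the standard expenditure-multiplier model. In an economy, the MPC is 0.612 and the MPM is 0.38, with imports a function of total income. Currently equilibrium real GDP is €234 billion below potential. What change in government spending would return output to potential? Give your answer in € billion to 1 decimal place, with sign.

+€179.7 billion

Spending multiplier = 1/(1 − c + m) = 1/(1 − 0.612 + 0.38) = 1/0.768 ≈ 1.302.
Need ΔY = +€234 billion, so ΔG = ΔY/k = (+€234 billion) × 0.768 ≈ +€179.7 billion.
The government should increase government spending by €179.7 billion.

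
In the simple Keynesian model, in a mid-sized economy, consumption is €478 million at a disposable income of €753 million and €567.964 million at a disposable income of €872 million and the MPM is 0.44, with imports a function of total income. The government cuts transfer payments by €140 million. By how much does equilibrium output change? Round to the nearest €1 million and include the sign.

MPC = ΔC/ΔYd = (567.964 − 478)/(872 − 753) = 89.964/119 = 0.756.
The transfer change shifts disposable income by −€140 million, so first-round consumption changes by c·ΔTR = 0.756 × (−€140 million) = −€105.84 million.
Expenditure multiplier = 1/(1 − c + m) = 1/(1 − 0.756 + 0.44) = 1/0.684 ≈ 1.462.
The transfer multiplier is c × k ≈ 1.105, so ΔY = k × (c·ΔTR) = (−€105.84 million) / 0.684 ≈ −€155 million.

−€155 million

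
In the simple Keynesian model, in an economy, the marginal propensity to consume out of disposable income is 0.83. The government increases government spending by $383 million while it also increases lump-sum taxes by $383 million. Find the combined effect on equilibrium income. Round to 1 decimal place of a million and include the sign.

+$383.0 million

Expenditure multiplier = 1/(1 − MPC) = 1/(1 − 0.83) = 1/0.17 ≈ 5.882.
ΔG contributes k·ΔG = (+$383 million) / 0.17 ≈ +$2,252.9 million.
ΔT of +$383 million changes first-round spending by −c·ΔT = −$317.89 million, contributing k·(−c·ΔT) = (−$317.89 million) / 0.17 ≈ −$1,869.9 million.
With ΔG = ΔT and no other leakages, the balanced-budget multiplier is 1, so ΔY = ΔG = +$383 million.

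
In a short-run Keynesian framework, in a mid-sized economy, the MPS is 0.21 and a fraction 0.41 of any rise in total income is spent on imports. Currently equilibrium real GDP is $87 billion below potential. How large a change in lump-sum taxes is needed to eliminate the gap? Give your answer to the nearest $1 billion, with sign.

MPC = 1 − MPS = 1 − 0.21 = 0.79.
Spending multiplier = 1/(1 − c + m) = 1/(1 − 0.79 + 0.41) = 1/0.62 ≈ 1.613.
Tax multiplier = −c·k = −0.79/0.62 ≈ −1.274. Need ΔY = +$87 billion, so ΔT = ΔY/(−c·k) = −(+$87 billion) × 0.62 / 0.79 ≈ −$68 billion.
The government should cut lump-sum taxes by $68 billion.

−$68 billion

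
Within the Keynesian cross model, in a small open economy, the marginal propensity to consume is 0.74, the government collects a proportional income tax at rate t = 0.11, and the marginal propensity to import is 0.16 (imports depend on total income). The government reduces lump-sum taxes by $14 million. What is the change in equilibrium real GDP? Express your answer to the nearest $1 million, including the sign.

+$21 million

A lump-sum tax change of −$14 million shifts disposable income by +$14 million; first-round consumption changes by −c × ΔT = −0.74 × (−$14 million) = +$10.36 million.
Expenditure multiplier = 1/(1 − c(1−t) + m) = 1/(1 − 0.74×0.89 + 0.16) = 1/0.5014 ≈ 1.994.
The tax multiplier is −c × k ≈ −1.476, so ΔY = k × (−c·ΔT) = (+$10.36 million) / 0.5014 ≈ +$21 million.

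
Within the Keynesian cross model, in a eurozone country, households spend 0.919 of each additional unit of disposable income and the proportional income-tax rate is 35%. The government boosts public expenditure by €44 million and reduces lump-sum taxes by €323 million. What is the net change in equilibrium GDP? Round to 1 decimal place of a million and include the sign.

Expenditure multiplier = 1/(1 − c(1−t)) = 1/(1 − 0.919×0.65) = 1/0.40265 ≈ 2.484.
ΔG contributes k·ΔG = (+€44 million) / 0.40265 ≈ +€109.3 million.
ΔT of −€323 million changes first-round spending by −c·ΔT = +€296.837 million, contributing k·(−c·ΔT) = (+€296.837 million) / 0.40265 ≈ +€737.2 million.
Net ΔY = k(ΔG − c·ΔT) = (+€340.837 million) / 0.40265 ≈ +€846.5 million.

+€846.5 million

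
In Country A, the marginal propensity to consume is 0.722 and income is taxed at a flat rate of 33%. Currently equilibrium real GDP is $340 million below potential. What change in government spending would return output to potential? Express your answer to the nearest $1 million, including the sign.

+$176 million

Spending multiplier = 1/(1 − c(1−t)) = 1/(1 − 0.722×0.67) = 1/0.51626 ≈ 1.937.
Need ΔY = +$340 million, so ΔG = ΔY/k = (+$340 million) × 0.51626 ≈ +$176 million.
The government should increase government spending by $176 million.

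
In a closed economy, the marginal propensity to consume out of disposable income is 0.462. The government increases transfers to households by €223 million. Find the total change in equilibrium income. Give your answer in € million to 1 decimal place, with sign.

+€191.5 million

The transfer change shifts disposable income by +€223 million, so first-round consumption changes by c·ΔTR = 0.462 × (+€223 million) = +€103.026 million.
Expenditure multiplier = 1/(1 − MPC) = 1/(1 − 0.462) = 1/0.538 ≈ 1.859.
The transfer multiplier is c × k ≈ 0.859, so ΔY = k × (c·ΔTR) = (+€103.026 million) / 0.538 ≈ +€191.5 million.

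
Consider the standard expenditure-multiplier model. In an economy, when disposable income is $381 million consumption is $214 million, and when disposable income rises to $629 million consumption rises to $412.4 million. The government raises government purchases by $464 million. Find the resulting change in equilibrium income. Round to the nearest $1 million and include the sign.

MPC = ΔC/ΔYd = (412.4 − 214)/(629 − 381) = 198.4/248 = 0.8.
Expenditure multiplier = 1/(1 − MPC) = 1/(1 − 0.8) = 1/0.2 = 5.
ΔY = k × ΔG = (+$464 million) / 0.2 = +$2,320 million.

+$2,320 million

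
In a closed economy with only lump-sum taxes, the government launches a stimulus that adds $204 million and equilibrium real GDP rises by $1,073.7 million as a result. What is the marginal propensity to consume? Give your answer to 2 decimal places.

Implied spending multiplier k = ΔY/ΔG = 1,073.7/204 ≈ 5.2632.
Since k = 1/(1 − MPC), MPC = 1 − 1/k = 1 − ΔG/ΔY = 1 − 204/1,073.7 ≈ 0.81.

0.81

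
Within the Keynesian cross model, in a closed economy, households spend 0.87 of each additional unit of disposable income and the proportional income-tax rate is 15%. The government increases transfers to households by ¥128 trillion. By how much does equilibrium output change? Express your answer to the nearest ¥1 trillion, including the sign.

The transfer change shifts disposable income by +¥128 trillion, so first-round consumption changes by c·ΔTR = 0.87 × (+¥128 trillion) = +¥111.36 trillion.
Expenditure multiplier = 1/(1 − c(1−t)) = 1/(1 − 0.87×0.85) = 1/0.2605 ≈ 3.839.
The transfer multiplier is c × k ≈ 3.34, so ΔY = k × (c·ΔTR) = (+¥111.36 trillion) / 0.2605 ≈ +¥427 trillion.

+¥427 trillion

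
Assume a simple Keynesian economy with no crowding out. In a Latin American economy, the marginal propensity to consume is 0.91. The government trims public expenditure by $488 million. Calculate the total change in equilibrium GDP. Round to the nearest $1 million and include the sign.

−$5,422 million

Spending multiplier = 1/(1 − MPC) = 1/(1 − 0.91) = 1/0.09 ≈ 11.111.
ΔY = k × ΔG = (−$488 million) / 0.09 ≈ −$5,422 million.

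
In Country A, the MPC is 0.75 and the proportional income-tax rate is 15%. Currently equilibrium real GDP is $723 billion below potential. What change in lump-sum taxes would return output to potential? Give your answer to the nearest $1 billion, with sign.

Spending multiplier = 1/(1 − c(1−t)) = 1/(1 − 0.75×0.85) = 1/0.3625 ≈ 2.759.
Tax multiplier = −c·k = −0.75/0.3625 ≈ −2.069. Need ΔY = +$723 billion, so ΔT = ΔY/(−c·k) = −(+$723 billion) × 0.3625 / 0.75 ≈ −$349 billion.
The government should cut lump-sum taxes by $349 billion.

−$349 billion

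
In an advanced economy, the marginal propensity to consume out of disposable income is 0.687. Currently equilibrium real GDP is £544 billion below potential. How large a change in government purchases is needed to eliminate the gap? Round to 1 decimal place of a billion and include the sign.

Spending multiplier = 1/(1 − MPC) = 1/(1 − 0.687) = 1/0.313 ≈ 3.195.
Need ΔY = +£544 billion, so ΔG = ΔY/k = (+£544 billion) × 0.313 ≈ +£170.3 billion.
The government should increase government purchases by £170.3 billion.

+£170.3 billion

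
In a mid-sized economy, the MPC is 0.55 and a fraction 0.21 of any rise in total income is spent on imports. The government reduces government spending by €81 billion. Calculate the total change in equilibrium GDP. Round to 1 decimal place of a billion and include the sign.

Government-spending multiplier = 1/(1 − c + m) = 1/(1 − 0.55 + 0.21) = 1/0.66 ≈ 1.515.
ΔY = k × ΔG = (−€81 billion) / 0.66 ≈ −€122.7 billion.

−€122.7 billion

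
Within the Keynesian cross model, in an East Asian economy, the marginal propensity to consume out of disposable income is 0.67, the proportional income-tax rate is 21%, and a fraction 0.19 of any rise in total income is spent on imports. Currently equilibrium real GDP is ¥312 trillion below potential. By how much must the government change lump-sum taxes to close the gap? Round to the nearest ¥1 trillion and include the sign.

Spending multiplier = 1/(1 − c(1−t) + m) = 1/(1 − 0.67×0.79 + 0.19) = 1/0.6607 ≈ 1.514.
Tax multiplier = −c·k = −0.67/0.6607 ≈ −1.014. Need ΔY = +¥312 trillion, so ΔT = ΔY/(−c·k) = −(+¥312 trillion) × 0.6607 / 0.67 ≈ −¥308 trillion.
The government should cut lump-sum taxes by ¥308 trillion.

−¥308 trillion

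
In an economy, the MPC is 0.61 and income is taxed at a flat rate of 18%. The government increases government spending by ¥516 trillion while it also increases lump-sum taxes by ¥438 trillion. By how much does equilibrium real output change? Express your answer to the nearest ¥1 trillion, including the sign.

+¥498 trillion

Expenditure multiplier = 1/(1 − c(1−t)) = 1/(1 − 0.61×0.82) = 1/0.4998 ≈ 2.001.
ΔG contributes k·ΔG = (+¥516 trillion) / 0.4998 ≈ +¥1,032.4 trillion.
ΔT of +¥438 trillion changes first-round spending by −c·ΔT = −¥267.18 trillion, contributing k·(−c·ΔT) = (−¥267.18 trillion) / 0.4998 ≈ −¥534.6 trillion.
Net ΔY = k(ΔG − c·ΔT) = (+¥248.82 trillion) / 0.4998 ≈ +¥498 trillion.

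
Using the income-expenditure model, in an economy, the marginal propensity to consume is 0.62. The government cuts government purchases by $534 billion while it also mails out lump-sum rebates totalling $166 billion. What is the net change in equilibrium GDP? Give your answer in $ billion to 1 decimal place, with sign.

Expenditure multiplier = 1/(1 − MPC) = 1/(1 − 0.62) = 1/0.38 ≈ 2.632.
ΔG contributes k·ΔG = (−$534 billion) / 0.38 ≈ −$1,405.3 billion.
ΔT of −$166 billion changes first-round spending by −c·ΔT = +$102.92 billion, contributing k·(−c·ΔT) = (+$102.92 billion) / 0.38 ≈ +$270.8 billion.
Net ΔY = k(ΔG − c·ΔT) = (−$431.08 billion) / 0.38 ≈ −$1,134.4 billion.

−$1,134.4 billion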